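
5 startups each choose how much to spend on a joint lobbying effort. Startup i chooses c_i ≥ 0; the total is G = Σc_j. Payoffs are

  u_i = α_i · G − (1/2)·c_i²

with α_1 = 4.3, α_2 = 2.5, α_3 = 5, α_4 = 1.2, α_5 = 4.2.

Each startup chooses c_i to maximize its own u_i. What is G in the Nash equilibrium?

17.2

Startup i's FOC: ∂u_i/∂c_i = α_i − c_i = 0, so c_i* = α_i.
NE contributions = (4.3, 2.5, 5, 1.2, 4.2); G = 17.2.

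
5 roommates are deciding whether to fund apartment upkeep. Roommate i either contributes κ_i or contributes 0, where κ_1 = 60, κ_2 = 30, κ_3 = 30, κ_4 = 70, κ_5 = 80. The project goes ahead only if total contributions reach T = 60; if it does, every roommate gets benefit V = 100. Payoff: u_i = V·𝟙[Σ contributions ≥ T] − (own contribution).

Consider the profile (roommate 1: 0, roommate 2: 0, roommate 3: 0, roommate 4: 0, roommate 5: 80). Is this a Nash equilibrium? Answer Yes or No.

Total = 80 ≥ 60: provided.
Roommate 1 (pledges 0, payoff 100): pledging 60 → total 140, payoff 40. No gain.
Roommate 2 (pledges 0, payoff 100): pledging 30 → total 110, payoff 70. No gain.
Roommate 3 (pledges 0, payoff 100): pledging 30 → total 110, payoff 70. No gain.
Roommate 4 (pledges 0, payoff 100): pledging 70 → total 150, payoff 30. No gain.
Roommate 5 (pledges 80, payoff 20): dropping to 0 → total 0, payoff 0. No gain.

Yes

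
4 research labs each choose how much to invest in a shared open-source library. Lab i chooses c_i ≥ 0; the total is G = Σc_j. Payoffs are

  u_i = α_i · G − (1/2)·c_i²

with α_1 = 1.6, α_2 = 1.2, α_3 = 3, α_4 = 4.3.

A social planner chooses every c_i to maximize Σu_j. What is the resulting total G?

Planner FOC: ∂(Σu_j)/∂c_i = (Σα_j) − c_i = 0, so c_i^SO = Σα_j = 10.1 for every i; G^SO = 40.4.

40.4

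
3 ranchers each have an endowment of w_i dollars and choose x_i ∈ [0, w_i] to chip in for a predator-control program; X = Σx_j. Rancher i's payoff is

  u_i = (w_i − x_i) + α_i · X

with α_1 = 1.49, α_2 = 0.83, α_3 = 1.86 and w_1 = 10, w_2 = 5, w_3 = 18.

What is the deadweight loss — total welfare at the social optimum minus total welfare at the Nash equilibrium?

15.9

∂u_i/∂x_i = α_i − 1, so rancher i contributes w_i if α_i > 1, else 0.
α_i > 1 for i ∈ {1, 3}; NE contributions (10, 0, 18), X = 28.
W^NE = Σw_i − X^NE + (Σα_i)·X^NE = 33 + 3.18·28 = 122.04.
Planner: ∂(Σu_j)/∂x_i = Σα_j − 1 = 3.18 > 0, so everyone contributes w_i; X^SO = 33, W^SO = 33 + 3.18·33 = 137.94.
Deadweight loss = 15.9.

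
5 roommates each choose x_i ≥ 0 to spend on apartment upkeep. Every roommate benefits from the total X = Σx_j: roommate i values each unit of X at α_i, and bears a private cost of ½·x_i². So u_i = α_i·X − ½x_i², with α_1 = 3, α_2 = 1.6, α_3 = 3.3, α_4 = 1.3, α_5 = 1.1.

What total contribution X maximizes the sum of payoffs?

51.5

Planner FOC: ∂(Σu_j)/∂x_i = (Σα_j) − x_i = 0, so x_i^SO = Σα_j = 10.3 for every i; X^SO = 51.5.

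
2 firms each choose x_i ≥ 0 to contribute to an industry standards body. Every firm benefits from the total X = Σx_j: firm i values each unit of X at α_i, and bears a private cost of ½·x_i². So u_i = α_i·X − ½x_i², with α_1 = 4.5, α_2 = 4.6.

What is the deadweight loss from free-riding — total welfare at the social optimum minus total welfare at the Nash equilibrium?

Firm i's FOC: ∂u_i/∂x_i = α_i − x_i = 0, so x_i* = α_i.
NE contributions = (4.5, 4.6); X = 9.1.
W^NE = (Σα)·X − ½Σα_i² = 9.1² − ½·41.41 = 62.105.
Planner sets x_i = Σα_j = 9.1 for every i, so X^SO = 2·9.1 = 18.2.
W^SO = (Σα)·X^SO − ½·2·(Σα)² = (2/2)·9.1² = 82.81.
Deadweight loss = W^SO − W^NE = 20.705.

20.705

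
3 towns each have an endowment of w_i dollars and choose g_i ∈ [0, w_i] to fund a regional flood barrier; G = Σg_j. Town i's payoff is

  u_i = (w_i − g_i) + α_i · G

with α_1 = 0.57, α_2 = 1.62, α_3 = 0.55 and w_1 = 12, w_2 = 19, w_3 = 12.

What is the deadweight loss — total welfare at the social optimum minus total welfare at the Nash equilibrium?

∂u_i/∂g_i = α_i − 1, so town i contributes w_i if α_i > 1, else 0.
α_i > 1 for i ∈ {2}; NE contributions (0, 19, 0), G = 19.
W^NE = Σw_i − G^NE + (Σα_i)·G^NE = 43 + 1.74·19 = 76.06.
Planner: ∂(Σu_j)/∂g_i = Σα_j − 1 = 1.74 > 0, so everyone contributes w_i; G^SO = 43, W^SO = 43 + 1.74·43 = 117.82.
Deadweight loss = 41.76.

41.76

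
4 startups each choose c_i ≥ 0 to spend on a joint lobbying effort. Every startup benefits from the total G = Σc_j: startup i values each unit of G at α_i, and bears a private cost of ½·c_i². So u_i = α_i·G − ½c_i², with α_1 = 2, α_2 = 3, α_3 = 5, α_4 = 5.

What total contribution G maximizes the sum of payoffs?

Planner FOC: ∂(Σu_j)/∂c_i = (Σα_j) − c_i = 0, so c_i^SO = Σα_j = 15 for every i; G^SO = 60.

60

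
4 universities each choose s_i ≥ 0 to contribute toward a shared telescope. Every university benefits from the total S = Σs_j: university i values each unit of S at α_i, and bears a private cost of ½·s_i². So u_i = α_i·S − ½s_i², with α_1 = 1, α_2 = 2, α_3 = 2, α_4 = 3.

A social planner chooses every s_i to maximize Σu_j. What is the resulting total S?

Planner FOC: ∂(Σu_j)/∂s_i = (Σα_j) − s_i = 0, so s_i^SO = Σα_j = 8 for every i; S^SO = 32.

32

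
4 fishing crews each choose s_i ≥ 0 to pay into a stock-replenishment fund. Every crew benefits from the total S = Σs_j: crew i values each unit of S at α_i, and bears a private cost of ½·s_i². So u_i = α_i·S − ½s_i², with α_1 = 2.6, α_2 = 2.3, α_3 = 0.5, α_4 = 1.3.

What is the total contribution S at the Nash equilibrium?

6.7

Crew i's FOC: ∂u_i/∂s_i = α_i − s_i = 0, so s_i* = α_i.
NE contributions = (2.6, 2.3, 0.5, 1.3); S = 6.7.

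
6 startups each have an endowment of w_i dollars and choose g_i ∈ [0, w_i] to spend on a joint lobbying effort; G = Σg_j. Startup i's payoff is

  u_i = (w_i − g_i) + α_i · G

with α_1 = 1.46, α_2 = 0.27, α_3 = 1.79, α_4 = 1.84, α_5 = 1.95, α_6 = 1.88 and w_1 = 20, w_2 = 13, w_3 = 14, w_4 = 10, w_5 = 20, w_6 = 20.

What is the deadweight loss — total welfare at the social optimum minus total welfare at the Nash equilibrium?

∂u_i/∂g_i = α_i − 1, so startup i contributes w_i if α_i > 1, else 0.
α_i > 1 for i ∈ {1, 3, 4, 5, 6}; NE contributions (20, 0, 14, 10, 20, 20), G = 84.
W^NE = Σw_i − G^NE + (Σα_i)·G^NE = 97 + 8.19·84 = 784.96.
Planner: ∂(Σu_j)/∂g_i = Σα_j − 1 = 8.19 > 0, so everyone contributes w_i; G^SO = 97, W^SO = 97 + 8.19·97 = 891.43.
Deadweight loss = 106.47.

106.47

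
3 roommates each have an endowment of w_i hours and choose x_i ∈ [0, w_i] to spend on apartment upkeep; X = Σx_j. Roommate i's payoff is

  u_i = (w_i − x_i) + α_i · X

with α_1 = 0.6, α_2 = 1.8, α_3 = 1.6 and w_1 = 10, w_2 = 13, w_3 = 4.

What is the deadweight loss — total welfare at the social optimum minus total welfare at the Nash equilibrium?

30

∂u_i/∂x_i = α_i − 1, so roommate i contributes w_i if α_i > 1, else 0.
α_i > 1 for i ∈ {2, 3}; NE contributions (0, 13, 4), X = 17.
W^NE = Σw_i − X^NE + (Σα_i)·X^NE = 27 + 3·17 = 78.
Planner: ∂(Σu_j)/∂x_i = Σα_j − 1 = 3 > 0, so everyone contributes w_i; X^SO = 27, W^SO = 27 + 3·27 = 108.
Deadweight loss = 30.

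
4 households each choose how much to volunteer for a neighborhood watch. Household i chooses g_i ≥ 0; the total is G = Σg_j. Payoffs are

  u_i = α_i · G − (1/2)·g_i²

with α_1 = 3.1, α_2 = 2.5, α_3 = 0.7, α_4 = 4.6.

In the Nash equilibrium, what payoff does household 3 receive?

Household i's FOC: ∂u_i/∂g_i = α_i − g_i = 0, so g_i* = α_i.
NE contributions = (3.1, 2.5, 0.7, 4.6); G = 10.9.
u_3 = α_3·G − ½·(g_3)² = 0.7·10.9 − ½·0.7² = 7.385.

7.385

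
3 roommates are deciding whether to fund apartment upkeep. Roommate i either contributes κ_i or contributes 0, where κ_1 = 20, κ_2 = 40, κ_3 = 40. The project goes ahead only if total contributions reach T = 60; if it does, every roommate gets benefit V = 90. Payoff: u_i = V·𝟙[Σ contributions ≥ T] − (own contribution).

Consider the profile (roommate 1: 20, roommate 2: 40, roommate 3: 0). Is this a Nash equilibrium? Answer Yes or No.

Total = 60 ≥ 60: provided.
Roommate 1 (pledges 20, payoff 70): dropping to 0 → total 40, payoff 0. No gain.
Roommate 2 (pledges 40, payoff 50): dropping to 0 → total 20, payoff 0. No gain.
Roommate 3 (pledges 0, payoff 90): pledging 40 → total 100, payoff 50. No gain.

Yes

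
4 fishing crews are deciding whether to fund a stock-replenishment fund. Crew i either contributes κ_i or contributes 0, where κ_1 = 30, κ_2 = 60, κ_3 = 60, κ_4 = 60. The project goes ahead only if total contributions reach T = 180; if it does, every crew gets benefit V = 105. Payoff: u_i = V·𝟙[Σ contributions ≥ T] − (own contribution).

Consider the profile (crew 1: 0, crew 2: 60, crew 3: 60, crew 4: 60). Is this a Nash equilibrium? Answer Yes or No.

Total = 180 ≥ 180: provided.
Crew 1 (pledges 0, payoff 105): pledging 30 → total 210, payoff 75. No gain.
Crew 2 (pledges 60, payoff 45): dropping to 0 → total 120, payoff 0. No gain.
Crew 3 (pledges 60, payoff 45): dropping to 0 → total 120, payoff 0. No gain.
Crew 4 (pledges 60, payoff 45): dropping to 0 → total 120, payoff 0. No gain.

Yes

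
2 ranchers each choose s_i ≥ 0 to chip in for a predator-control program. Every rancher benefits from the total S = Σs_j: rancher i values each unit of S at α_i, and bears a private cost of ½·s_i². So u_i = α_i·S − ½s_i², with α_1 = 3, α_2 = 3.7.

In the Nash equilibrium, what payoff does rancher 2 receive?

Rancher i's FOC: ∂u_i/∂s_i = α_i − s_i = 0, so s_i* = α_i.
NE contributions = (3, 3.7); S = 6.7.
u_2 = α_2·S − ½·(s_2)² = 3.7·6.7 − ½·3.7² = 17.945.

17.945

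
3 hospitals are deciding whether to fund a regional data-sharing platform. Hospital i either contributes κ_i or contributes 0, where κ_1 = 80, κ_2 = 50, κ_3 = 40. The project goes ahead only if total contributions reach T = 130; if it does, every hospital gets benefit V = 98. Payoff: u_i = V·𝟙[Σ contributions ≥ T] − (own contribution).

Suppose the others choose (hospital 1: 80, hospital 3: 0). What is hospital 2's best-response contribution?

Others' total = 80. Contributing 50 brings total to 130 ≥ 130: gain V − κ_2 = 48.
Best response: 50.

50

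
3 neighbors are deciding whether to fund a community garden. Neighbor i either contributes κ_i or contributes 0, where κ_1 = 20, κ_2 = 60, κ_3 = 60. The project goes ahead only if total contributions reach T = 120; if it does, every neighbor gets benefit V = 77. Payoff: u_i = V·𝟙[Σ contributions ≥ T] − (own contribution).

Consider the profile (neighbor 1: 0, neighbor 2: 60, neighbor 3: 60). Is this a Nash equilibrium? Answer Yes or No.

Total = 120 ≥ 120: provided.
Neighbor 1 (pledges 0, payoff 77): pledging 20 → total 140, payoff 57. No gain.
Neighbor 2 (pledges 60, payoff 17): dropping to 0 → total 60, payoff 0. No gain.
Neighbor 3 (pledges 60, payoff 17): dropping to 0 → total 60, payoff 0. No gain.

Yes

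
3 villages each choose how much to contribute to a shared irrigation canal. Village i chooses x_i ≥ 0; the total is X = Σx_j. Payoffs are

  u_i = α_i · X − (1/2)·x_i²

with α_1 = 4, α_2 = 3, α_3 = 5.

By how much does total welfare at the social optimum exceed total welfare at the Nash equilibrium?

Village i's FOC: ∂u_i/∂x_i = α_i − x_i = 0, so x_i* = α_i.
NE contributions = (4, 3, 5); X = 12.
W^NE = (Σα)·X − ½Σα_i² = 12² − ½·50 = 119.
Planner sets x_i = Σα_j = 12 for every i, so X^SO = 3·12 = 36.
W^SO = (Σα)·X^SO − ½·3·(Σα)² = (3/2)·12² = 216.
Deadweight loss = W^SO − W^NE = 97.

97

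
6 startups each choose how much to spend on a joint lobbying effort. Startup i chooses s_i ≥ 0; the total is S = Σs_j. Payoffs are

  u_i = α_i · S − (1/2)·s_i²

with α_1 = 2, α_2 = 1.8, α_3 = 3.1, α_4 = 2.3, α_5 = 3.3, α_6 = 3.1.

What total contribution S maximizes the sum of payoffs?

Planner FOC: ∂(Σu_j)/∂s_i = (Σα_j) − s_i = 0, so s_i^SO = Σα_j = 15.6 for every i; S^SO = 93.6.

93.6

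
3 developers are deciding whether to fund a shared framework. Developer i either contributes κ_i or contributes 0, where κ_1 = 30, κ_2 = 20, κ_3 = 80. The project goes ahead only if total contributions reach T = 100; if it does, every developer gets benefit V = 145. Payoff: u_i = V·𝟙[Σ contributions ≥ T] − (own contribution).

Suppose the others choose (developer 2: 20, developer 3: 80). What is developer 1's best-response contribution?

0

Others' total = 100 ≥ 100; contributing adds cost 30 for no extra benefit.
Best response: 0.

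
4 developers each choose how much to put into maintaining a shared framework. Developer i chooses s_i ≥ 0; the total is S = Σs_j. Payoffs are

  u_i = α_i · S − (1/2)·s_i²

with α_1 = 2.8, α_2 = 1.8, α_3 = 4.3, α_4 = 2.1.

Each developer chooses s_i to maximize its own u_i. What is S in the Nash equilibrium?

Developer i's FOC: ∂u_i/∂s_i = α_i − s_i = 0, so s_i* = α_i.
NE contributions = (2.8, 1.8, 4.3, 2.1); S = 11.

11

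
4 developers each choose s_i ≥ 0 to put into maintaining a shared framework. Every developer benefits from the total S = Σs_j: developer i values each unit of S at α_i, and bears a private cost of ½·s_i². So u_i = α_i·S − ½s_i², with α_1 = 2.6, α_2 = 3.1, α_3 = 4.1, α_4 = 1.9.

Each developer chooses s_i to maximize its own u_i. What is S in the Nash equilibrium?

11.7

Developer i's FOC: ∂u_i/∂s_i = α_i − s_i = 0, so s_i* = α_i.
NE contributions = (2.6, 3.1, 4.1, 1.9); S = 11.7.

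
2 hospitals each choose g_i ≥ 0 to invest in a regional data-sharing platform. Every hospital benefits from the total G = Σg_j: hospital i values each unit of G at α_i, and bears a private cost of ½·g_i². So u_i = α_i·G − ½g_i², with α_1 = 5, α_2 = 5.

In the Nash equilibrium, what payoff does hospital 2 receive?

Hospital i's FOC: ∂u_i/∂g_i = α_i − g_i = 0, so g_i* = α_i.
NE contributions = (5, 5); G = 10.
u_2 = α_2·G − ½·(g_2)² = 5·10 − ½·5² = 37.5.

37.5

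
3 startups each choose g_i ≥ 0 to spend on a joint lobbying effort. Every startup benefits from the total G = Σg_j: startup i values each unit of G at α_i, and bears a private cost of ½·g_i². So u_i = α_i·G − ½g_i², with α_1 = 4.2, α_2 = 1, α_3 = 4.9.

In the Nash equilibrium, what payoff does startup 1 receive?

33.6

Startup i's FOC: ∂u_i/∂g_i = α_i − g_i = 0, so g_i* = α_i.
NE contributions = (4.2, 1, 4.9); G = 10.1.
u_1 = α_1·G − ½·(g_1)² = 4.2·10.1 − ½·4.2² = 33.6.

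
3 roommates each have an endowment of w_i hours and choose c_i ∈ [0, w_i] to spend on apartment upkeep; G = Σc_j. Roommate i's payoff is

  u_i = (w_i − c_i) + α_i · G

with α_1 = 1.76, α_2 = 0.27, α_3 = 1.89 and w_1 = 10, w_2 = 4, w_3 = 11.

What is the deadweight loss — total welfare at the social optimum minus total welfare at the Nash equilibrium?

∂u_i/∂c_i = α_i − 1, so roommate i contributes w_i if α_i > 1, else 0.
α_i > 1 for i ∈ {1, 3}; NE contributions (10, 0, 11), G = 21.
W^NE = Σw_i − G^NE + (Σα_i)·G^NE = 25 + 2.92·21 = 86.32.
Planner: ∂(Σu_j)/∂c_i = Σα_j − 1 = 2.92 > 0, so everyone contributes w_i; G^SO = 25, W^SO = 25 + 2.92·25 = 98.
Deadweight loss = 11.68.

11.68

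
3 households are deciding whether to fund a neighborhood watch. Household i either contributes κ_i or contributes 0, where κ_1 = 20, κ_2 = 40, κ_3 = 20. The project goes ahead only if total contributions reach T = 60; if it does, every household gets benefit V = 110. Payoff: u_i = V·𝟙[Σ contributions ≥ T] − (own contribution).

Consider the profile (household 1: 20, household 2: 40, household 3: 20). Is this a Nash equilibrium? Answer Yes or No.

Total = 80 ≥ 60: provided.
Household 1 (pledges 20, payoff 90): dropping to 0 → total 60, payoff 110. Profitable deviation.

No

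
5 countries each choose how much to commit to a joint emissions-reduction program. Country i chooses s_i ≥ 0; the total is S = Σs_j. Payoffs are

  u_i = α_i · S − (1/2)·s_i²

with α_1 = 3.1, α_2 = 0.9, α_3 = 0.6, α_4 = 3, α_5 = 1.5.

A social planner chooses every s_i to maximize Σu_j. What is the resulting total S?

45.5

Planner FOC: ∂(Σu_j)/∂s_i = (Σα_j) − s_i = 0, so s_i^SO = Σα_j = 9.1 for every i; S^SO = 45.5.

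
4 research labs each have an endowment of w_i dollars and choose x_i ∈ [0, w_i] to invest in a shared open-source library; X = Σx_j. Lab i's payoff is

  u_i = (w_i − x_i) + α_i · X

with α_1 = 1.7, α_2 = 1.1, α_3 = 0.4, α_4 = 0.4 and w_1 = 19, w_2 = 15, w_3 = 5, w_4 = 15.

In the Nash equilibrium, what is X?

∂u_i/∂x_i = α_i − 1, so lab i contributes w_i if α_i > 1, else 0.
α_i > 1 for i ∈ {1, 2}; NE contributions (19, 15, 0, 0), X = 34.

34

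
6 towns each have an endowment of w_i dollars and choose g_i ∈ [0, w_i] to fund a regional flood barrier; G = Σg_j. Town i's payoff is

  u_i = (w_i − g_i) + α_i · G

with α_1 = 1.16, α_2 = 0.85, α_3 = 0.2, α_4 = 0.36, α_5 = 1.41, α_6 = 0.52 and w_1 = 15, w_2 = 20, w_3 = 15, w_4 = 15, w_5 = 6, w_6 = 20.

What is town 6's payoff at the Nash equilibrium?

30.92

∂u_i/∂g_i = α_i − 1, so town i contributes w_i if α_i > 1, else 0.
α_i > 1 for i ∈ {1, 5}; NE contributions (15, 0, 0, 0, 6, 0), G = 21.
u_6 = (20 − 0) + 0.52·21 = 30.92.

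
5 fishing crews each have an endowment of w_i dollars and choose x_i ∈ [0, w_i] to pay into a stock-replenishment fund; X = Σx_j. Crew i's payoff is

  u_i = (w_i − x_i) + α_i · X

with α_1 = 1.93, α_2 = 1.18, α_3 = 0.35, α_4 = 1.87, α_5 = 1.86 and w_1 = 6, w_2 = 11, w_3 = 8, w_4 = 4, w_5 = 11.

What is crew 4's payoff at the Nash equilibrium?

∂u_i/∂x_i = α_i − 1, so crew i contributes w_i if α_i > 1, else 0.
α_i > 1 for i ∈ {1, 2, 4, 5}; NE contributions (6, 11, 0, 4, 11), X = 32.
u_4 = (4 − 4) + 1.87·32 = 59.84.

59.84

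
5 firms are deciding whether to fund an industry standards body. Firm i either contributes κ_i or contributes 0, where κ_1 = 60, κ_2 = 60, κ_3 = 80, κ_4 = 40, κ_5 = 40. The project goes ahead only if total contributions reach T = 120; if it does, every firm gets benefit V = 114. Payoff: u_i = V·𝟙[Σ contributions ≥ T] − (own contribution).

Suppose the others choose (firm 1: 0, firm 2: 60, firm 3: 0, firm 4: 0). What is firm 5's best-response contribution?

Others' total = 60. Even contributing 40 gives 100 < 120: no benefit either way.
Best response: 0.

0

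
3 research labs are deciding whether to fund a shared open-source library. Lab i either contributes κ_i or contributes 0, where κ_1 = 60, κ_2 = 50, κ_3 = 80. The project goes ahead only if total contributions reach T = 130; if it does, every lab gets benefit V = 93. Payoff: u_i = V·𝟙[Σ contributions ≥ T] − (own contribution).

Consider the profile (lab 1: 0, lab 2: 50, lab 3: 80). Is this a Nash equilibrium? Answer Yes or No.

Yes

Total = 130 ≥ 130: provided.
Lab 1 (pledges 0, payoff 93): pledging 60 → total 190, payoff 33. No gain.
Lab 2 (pledges 50, payoff 43): dropping to 0 → total 80, payoff 0. No gain.
Lab 3 (pledges 80, payoff 13): dropping to 0 → total 50, payoff 0. No gain.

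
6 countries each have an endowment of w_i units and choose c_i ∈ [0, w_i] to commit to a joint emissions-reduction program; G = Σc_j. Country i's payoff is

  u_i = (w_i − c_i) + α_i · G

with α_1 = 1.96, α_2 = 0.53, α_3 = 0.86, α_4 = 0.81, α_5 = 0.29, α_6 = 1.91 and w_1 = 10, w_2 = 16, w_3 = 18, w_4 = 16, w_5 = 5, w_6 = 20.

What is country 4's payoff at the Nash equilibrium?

40.3

∂u_i/∂c_i = α_i − 1, so country i contributes w_i if α_i > 1, else 0.
α_i > 1 for i ∈ {1, 6}; NE contributions (10, 0, 0, 0, 0, 20), G = 30.
u_4 = (16 − 0) + 0.81·30 = 40.3.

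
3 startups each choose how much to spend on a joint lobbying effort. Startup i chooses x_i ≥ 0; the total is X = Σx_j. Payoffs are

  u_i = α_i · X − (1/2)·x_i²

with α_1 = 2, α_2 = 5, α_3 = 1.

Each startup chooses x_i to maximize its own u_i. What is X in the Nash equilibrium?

8

Startup i's FOC: ∂u_i/∂x_i = α_i − x_i = 0, so x_i* = α_i.
NE contributions = (2, 5, 1); X = 8.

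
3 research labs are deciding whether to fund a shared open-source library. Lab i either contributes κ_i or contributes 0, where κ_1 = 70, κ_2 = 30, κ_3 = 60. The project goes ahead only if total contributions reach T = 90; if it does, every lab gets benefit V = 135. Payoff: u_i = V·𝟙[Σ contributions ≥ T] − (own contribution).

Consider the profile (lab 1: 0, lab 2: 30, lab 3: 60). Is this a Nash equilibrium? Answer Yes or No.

Yes

Total = 90 ≥ 90: provided.
Lab 1 (pledges 0, payoff 135): pledging 70 → total 160, payoff 65. No gain.
Lab 2 (pledges 30, payoff 105): dropping to 0 → total 60, payoff 0. No gain.
Lab 3 (pledges 60, payoff 75): dropping to 0 → total 30, payoff 0. No gain.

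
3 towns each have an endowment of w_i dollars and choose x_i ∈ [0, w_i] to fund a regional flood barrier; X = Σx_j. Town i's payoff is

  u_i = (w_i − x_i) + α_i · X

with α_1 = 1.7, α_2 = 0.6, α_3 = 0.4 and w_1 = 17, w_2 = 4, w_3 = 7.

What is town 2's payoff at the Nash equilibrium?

∂u_i/∂x_i = α_i − 1, so town i contributes w_i if α_i > 1, else 0.
α_i > 1 for i ∈ {1}; NE contributions (17, 0, 0), X = 17.
u_2 = (4 − 0) + 0.6·17 = 14.2.

14.2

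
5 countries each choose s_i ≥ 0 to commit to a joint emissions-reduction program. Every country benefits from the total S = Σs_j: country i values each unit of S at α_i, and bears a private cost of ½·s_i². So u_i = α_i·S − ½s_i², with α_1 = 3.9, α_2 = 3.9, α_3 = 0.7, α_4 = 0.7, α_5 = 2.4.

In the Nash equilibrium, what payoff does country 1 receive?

Country i's FOC: ∂u_i/∂s_i = α_i − s_i = 0, so s_i* = α_i.
NE contributions = (3.9, 3.9, 0.7, 0.7, 2.4); S = 11.6.
u_1 = α_1·S − ½·(s_1)² = 3.9·11.6 − ½·3.9² = 37.635.

37.635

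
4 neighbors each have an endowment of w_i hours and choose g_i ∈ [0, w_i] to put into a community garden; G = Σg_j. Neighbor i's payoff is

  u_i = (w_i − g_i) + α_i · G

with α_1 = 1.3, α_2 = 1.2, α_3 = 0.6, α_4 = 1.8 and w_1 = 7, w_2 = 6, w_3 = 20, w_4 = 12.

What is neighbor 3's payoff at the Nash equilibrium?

∂u_i/∂g_i = α_i − 1, so neighbor i contributes w_i if α_i > 1, else 0.
α_i > 1 for i ∈ {1, 2, 4}; NE contributions (7, 6, 0, 12), G = 25.
u_3 = (20 − 0) + 0.6·25 = 35.

35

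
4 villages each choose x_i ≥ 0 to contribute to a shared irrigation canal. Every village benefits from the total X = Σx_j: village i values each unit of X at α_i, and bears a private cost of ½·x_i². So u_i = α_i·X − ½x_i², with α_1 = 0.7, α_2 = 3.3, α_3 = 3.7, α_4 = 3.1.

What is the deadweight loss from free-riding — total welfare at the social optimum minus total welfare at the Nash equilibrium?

Village i's FOC: ∂u_i/∂x_i = α_i − x_i = 0, so x_i* = α_i.
NE contributions = (0.7, 3.3, 3.7, 3.1); X = 10.8.
W^NE = (Σα)·X − ½Σα_i² = 10.8² − ½·34.68 = 99.3.
Planner sets x_i = Σα_j = 10.8 for every i, so X^SO = 4·10.8 = 43.2.
W^SO = (Σα)·X^SO − ½·4·(Σα)² = (4/2)·10.8² = 233.28.
Deadweight loss = W^SO − W^NE = 133.98.

133.98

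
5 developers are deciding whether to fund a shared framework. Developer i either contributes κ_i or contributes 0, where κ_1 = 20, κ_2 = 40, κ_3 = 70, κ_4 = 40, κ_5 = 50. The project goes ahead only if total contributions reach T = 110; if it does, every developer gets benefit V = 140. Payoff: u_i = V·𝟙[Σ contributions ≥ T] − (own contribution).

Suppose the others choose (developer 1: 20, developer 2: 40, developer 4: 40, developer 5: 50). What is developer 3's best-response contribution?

0

Others' total = 150 ≥ 110; contributing adds cost 70 for no extra benefit.
Best response: 0.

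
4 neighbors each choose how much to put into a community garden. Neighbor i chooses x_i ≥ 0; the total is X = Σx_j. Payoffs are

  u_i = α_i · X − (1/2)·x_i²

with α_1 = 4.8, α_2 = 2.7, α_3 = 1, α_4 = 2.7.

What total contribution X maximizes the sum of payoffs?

Planner FOC: ∂(Σu_j)/∂x_i = (Σα_j) − x_i = 0, so x_i^SO = Σα_j = 11.2 for every i; X^SO = 44.8.

44.8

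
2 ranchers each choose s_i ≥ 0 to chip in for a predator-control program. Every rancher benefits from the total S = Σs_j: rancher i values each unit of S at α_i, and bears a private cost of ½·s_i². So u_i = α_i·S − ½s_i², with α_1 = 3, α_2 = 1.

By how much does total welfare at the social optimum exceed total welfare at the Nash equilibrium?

Rancher i's FOC: ∂u_i/∂s_i = α_i − s_i = 0, so s_i* = α_i.
NE contributions = (3, 1); S = 4.
W^NE = (Σα)·S − ½Σα_i² = 4² − ½·10 = 11.
Planner sets s_i = Σα_j = 4 for every i, so S^SO = 2·4 = 8.
W^SO = (Σα)·S^SO − ½·2·(Σα)² = (2/2)·4² = 16.
Deadweight loss = W^SO − W^NE = 5.

5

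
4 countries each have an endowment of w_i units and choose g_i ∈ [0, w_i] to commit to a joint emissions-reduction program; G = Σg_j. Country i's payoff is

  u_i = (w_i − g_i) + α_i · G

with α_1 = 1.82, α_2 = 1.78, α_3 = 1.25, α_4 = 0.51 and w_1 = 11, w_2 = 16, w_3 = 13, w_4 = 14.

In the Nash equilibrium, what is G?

40

∂u_i/∂g_i = α_i − 1, so country i contributes w_i if α_i > 1, else 0.
α_i > 1 for i ∈ {1, 2, 3}; NE contributions (11, 16, 13, 0), G = 40.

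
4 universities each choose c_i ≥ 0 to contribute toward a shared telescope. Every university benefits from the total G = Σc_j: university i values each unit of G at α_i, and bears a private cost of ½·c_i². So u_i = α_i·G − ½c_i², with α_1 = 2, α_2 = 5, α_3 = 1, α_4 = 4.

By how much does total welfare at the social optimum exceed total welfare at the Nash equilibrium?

167

University i's FOC: ∂u_i/∂c_i = α_i − c_i = 0, so c_i* = α_i.
NE contributions = (2, 5, 1, 4); G = 12.
W^NE = (Σα)·G − ½Σα_i² = 12² − ½·46 = 121.
Planner sets c_i = Σα_j = 12 for every i, so G^SO = 4·12 = 48.
W^SO = (Σα)·G^SO − ½·4·(Σα)² = (4/2)·12² = 288.
Deadweight loss = W^SO − W^NE = 167.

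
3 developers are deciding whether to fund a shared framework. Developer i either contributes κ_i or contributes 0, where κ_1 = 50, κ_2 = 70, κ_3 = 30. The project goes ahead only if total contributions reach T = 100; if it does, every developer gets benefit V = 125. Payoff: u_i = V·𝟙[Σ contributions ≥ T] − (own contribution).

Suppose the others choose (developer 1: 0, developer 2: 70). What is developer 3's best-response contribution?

Others' total = 70. Contributing 30 brings total to 100 ≥ 100: gain V − κ_3 = 95.
Best response: 30.

30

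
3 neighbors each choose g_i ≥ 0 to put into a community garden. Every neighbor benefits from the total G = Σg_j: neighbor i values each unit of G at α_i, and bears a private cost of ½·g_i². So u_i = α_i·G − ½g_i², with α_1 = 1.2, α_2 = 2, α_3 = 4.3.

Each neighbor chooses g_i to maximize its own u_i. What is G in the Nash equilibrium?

7.5

Neighbor i's FOC: ∂u_i/∂g_i = α_i − g_i = 0, so g_i* = α_i.
NE contributions = (1.2, 2, 4.3); G = 7.5.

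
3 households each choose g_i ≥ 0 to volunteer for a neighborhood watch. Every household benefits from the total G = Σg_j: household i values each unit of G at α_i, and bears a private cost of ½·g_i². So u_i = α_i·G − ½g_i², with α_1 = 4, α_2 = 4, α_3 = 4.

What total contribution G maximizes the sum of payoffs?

Planner FOC: ∂(Σu_j)/∂g_i = (Σα_j) − g_i = 0, so g_i^SO = Σα_j = 12 for every i; G^SO = 36.

36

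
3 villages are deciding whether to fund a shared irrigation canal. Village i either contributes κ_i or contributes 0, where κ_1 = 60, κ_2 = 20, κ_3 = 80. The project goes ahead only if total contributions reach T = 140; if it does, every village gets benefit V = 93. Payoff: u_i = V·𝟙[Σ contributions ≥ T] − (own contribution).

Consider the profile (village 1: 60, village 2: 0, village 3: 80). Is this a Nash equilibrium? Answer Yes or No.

Total = 140 ≥ 140: provided.
Village 1 (pledges 60, payoff 33): dropping to 0 → total 80, payoff 0. No gain.
Village 2 (pledges 0, payoff 93): pledging 20 → total 160, payoff 73. No gain.
Village 3 (pledges 80, payoff 13): dropping to 0 → total 60, payoff 0. No gain.

Yes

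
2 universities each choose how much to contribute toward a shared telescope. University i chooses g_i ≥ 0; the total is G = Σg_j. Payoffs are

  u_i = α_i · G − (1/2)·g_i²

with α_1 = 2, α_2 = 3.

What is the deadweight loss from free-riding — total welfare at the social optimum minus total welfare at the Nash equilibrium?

University i's FOC: ∂u_i/∂g_i = α_i − g_i = 0, so g_i* = α_i.
NE contributions = (2, 3); G = 5.
W^NE = (Σα)·G − ½Σα_i² = 5² − ½·13 = 18.5.
Planner sets g_i = Σα_j = 5 for every i, so G^SO = 2·5 = 10.
W^SO = (Σα)·G^SO − ½·2·(Σα)² = (2/2)·5² = 25.
Deadweight loss = W^SO − W^NE = 6.5.

6.5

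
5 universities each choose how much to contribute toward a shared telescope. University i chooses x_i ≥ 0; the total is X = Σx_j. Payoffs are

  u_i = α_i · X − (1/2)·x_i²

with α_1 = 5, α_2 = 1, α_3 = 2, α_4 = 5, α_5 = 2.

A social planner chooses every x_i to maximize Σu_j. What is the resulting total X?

75

Planner FOC: ∂(Σu_j)/∂x_i = (Σα_j) − x_i = 0, so x_i^SO = Σα_j = 15 for every i; X^SO = 75.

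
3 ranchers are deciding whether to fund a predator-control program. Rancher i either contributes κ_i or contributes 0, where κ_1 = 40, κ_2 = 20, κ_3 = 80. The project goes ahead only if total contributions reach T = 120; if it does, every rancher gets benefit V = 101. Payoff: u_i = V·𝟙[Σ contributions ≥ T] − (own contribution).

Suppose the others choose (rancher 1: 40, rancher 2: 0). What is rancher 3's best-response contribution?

Others' total = 40. Contributing 80 brings total to 120 ≥ 120: gain V − κ_3 = 21.
Best response: 80.

80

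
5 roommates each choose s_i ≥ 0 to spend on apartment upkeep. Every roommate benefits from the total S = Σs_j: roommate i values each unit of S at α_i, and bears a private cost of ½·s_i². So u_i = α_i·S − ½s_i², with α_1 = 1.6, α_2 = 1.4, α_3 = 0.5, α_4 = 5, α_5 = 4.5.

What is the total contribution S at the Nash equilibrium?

Roommate i's FOC: ∂u_i/∂s_i = α_i − s_i = 0, so s_i* = α_i.
NE contributions = (1.6, 1.4, 0.5, 5, 4.5); S = 13.

13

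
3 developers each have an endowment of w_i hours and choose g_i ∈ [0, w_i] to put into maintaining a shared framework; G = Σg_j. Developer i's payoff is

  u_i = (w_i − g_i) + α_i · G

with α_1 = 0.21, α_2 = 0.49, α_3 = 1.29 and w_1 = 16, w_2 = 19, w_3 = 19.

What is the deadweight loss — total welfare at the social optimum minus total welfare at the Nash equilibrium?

∂u_i/∂g_i = α_i − 1, so developer i contributes w_i if α_i > 1, else 0.
α_i > 1 for i ∈ {3}; NE contributions (0, 0, 19), G = 19.
W^NE = Σw_i − G^NE + (Σα_i)·G^NE = 54 + 0.99·19 = 72.81.
Planner: ∂(Σu_j)/∂g_i = Σα_j − 1 = 0.99 > 0, so everyone contributes w_i; G^SO = 54, W^SO = 54 + 0.99·54 = 107.46.
Deadweight loss = 34.65.

34.65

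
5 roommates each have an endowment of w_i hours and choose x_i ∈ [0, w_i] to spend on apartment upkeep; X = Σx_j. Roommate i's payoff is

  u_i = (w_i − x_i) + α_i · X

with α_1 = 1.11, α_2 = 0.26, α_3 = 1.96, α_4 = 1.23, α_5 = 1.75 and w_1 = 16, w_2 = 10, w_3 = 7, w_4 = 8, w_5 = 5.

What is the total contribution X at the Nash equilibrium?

∂u_i/∂x_i = α_i − 1, so roommate i contributes w_i if α_i > 1, else 0.
α_i > 1 for i ∈ {1, 3, 4, 5}; NE contributions (16, 0, 7, 8, 5), X = 36.

36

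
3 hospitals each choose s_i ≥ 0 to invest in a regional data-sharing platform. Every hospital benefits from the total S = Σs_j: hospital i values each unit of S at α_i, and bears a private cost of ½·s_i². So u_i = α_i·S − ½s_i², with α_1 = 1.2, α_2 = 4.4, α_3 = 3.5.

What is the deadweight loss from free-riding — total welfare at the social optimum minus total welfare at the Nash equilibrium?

Hospital i's FOC: ∂u_i/∂s_i = α_i − s_i = 0, so s_i* = α_i.
NE contributions = (1.2, 4.4, 3.5); S = 9.1.
W^NE = (Σα)·S − ½Σα_i² = 9.1² − ½·33.05 = 66.285.
Planner sets s_i = Σα_j = 9.1 for every i, so S^SO = 3·9.1 = 27.3.
W^SO = (Σα)·S^SO − ½·3·(Σα)² = (3/2)·9.1² = 124.215.
Deadweight loss = W^SO − W^NE = 57.93.

57.93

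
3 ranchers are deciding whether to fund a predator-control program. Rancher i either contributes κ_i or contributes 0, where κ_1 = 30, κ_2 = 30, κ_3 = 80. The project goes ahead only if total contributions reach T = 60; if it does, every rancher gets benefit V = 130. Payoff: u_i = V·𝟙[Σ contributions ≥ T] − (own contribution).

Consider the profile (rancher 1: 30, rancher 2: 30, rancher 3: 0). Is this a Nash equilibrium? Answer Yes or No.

Total = 60 ≥ 60: provided.
Rancher 1 (pledges 30, payoff 100): dropping to 0 → total 30, payoff 0. No gain.
Rancher 2 (pledges 30, payoff 100): dropping to 0 → total 30, payoff 0. No gain.
Rancher 3 (pledges 0, payoff 130): pledging 80 → total 140, payoff 50. No gain.

Yes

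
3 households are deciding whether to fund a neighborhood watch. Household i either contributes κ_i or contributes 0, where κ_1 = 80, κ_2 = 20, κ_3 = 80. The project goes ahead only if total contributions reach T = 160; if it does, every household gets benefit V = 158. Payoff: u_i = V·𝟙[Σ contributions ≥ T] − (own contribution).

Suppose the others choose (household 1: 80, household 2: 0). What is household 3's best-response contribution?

Others' total = 80. Contributing 80 brings total to 160 ≥ 160: gain V − κ_3 = 78.
Best response: 80.

80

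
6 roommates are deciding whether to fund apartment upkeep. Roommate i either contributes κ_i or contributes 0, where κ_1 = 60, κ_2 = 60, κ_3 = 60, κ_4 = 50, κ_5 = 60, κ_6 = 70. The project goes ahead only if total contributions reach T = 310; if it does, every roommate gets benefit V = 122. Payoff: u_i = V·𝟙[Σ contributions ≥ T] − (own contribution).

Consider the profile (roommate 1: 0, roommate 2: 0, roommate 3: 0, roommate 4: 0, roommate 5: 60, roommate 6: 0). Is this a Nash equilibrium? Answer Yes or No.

Total = 60 < 310: not provided.
Roommate 1 (pledges 0, payoff 0): pledging 60 → total 120, payoff -60. No gain.
Roommate 2 (pledges 0, payoff 0): pledging 60 → total 120, payoff -60. No gain.
Roommate 3 (pledges 0, payoff 0): pledging 60 → total 120, payoff -60. No gain.
Roommate 4 (pledges 0, payoff 0): pledging 50 → total 110, payoff -50. No gain.
Roommate 5 (pledges 60, payoff -60): dropping to 0 → total 0, payoff 0. Profitable deviation.

No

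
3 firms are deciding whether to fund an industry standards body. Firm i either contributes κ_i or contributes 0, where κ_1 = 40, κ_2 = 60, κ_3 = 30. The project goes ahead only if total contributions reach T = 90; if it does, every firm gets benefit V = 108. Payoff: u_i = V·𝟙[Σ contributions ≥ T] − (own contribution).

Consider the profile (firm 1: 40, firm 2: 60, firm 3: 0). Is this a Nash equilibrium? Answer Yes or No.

Total = 100 ≥ 90: provided.
Firm 1 (pledges 40, payoff 68): dropping to 0 → total 60, payoff 0. No gain.
Firm 2 (pledges 60, payoff 48): dropping to 0 → total 40, payoff 0. No gain.
Firm 3 (pledges 0, payoff 108): pledging 30 → total 130, payoff 78. No gain.

Yes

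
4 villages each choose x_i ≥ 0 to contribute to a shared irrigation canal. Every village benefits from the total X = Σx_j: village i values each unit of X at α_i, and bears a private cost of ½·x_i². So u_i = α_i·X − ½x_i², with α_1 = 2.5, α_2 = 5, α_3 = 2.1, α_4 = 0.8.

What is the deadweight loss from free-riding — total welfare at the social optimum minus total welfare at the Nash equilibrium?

Village i's FOC: ∂u_i/∂x_i = α_i − x_i = 0, so x_i* = α_i.
NE contributions = (2.5, 5, 2.1, 0.8); X = 10.4.
W^NE = (Σα)·X − ½Σα_i² = 10.4² − ½·36.3 = 90.01.
Planner sets x_i = Σα_j = 10.4 for every i, so X^SO = 4·10.4 = 41.6.
W^SO = (Σα)·X^SO − ½·4·(Σα)² = (4/2)·10.4² = 216.32.
Deadweight loss = W^SO − W^NE = 126.31.

126.31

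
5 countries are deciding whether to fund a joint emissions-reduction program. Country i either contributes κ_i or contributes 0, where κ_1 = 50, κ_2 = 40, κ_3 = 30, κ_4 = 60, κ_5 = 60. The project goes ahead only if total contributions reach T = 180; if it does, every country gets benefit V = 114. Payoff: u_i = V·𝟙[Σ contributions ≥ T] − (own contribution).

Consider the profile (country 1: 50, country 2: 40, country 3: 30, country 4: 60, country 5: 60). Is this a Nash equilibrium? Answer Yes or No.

Total = 240 ≥ 180: provided.
Country 1 (pledges 50, payoff 64): dropping to 0 → total 190, payoff 114. Profitable deviation.

No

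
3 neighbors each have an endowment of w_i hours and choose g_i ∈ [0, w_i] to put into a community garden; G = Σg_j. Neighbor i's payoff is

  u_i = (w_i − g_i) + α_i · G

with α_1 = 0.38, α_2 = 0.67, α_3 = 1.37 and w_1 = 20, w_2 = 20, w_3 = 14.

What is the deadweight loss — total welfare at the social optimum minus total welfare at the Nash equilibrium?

∂u_i/∂g_i = α_i − 1, so neighbor i contributes w_i if α_i > 1, else 0.
α_i > 1 for i ∈ {3}; NE contributions (0, 0, 14), G = 14.
W^NE = Σw_i − G^NE + (Σα_i)·G^NE = 54 + 1.42·14 = 73.88.
Planner: ∂(Σu_j)/∂g_i = Σα_j − 1 = 1.42 > 0, so everyone contributes w_i; G^SO = 54, W^SO = 54 + 1.42·54 = 130.68.
Deadweight loss = 56.8.

56.8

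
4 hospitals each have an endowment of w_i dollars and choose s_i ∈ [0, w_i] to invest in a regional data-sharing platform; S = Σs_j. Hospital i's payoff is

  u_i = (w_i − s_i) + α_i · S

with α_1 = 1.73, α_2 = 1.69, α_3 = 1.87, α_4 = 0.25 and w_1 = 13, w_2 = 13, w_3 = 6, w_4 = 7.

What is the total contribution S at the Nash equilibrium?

∂u_i/∂s_i = α_i − 1, so hospital i contributes w_i if α_i > 1, else 0.
α_i > 1 for i ∈ {1, 2, 3}; NE contributions (13, 13, 6, 0), S = 32.

32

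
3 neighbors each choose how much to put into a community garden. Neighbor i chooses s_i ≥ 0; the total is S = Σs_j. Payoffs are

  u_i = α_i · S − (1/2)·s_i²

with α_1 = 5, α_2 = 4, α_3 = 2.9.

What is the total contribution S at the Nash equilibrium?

11.9

Neighbor i's FOC: ∂u_i/∂s_i = α_i − s_i = 0, so s_i* = α_i.
NE contributions = (5, 4, 2.9); S = 11.9.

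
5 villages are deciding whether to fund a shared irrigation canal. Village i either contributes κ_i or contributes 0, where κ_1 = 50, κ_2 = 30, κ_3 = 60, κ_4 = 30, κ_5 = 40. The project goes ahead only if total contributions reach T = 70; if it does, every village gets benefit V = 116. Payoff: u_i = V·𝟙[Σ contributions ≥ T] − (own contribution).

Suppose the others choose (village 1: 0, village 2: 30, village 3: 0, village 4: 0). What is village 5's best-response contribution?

Others' total = 30. Contributing 40 brings total to 70 ≥ 70: gain V − κ_5 = 76.
Best response: 40.

40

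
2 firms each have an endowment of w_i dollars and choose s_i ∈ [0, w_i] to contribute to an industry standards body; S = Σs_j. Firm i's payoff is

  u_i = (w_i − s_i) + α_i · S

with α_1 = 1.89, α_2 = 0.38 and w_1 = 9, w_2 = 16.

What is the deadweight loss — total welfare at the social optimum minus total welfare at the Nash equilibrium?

∂u_i/∂s_i = α_i − 1, so firm i contributes w_i if α_i > 1, else 0.
α_i > 1 for i ∈ {1}; NE contributions (9, 0), S = 9.
W^NE = Σw_i − S^NE + (Σα_i)·S^NE = 25 + 1.27·9 = 36.43.
Planner: ∂(Σu_j)/∂s_i = Σα_j − 1 = 1.27 > 0, so everyone contributes w_i; S^SO = 25, W^SO = 25 + 1.27·25 = 56.75.
Deadweight loss = 20.32.

20.32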